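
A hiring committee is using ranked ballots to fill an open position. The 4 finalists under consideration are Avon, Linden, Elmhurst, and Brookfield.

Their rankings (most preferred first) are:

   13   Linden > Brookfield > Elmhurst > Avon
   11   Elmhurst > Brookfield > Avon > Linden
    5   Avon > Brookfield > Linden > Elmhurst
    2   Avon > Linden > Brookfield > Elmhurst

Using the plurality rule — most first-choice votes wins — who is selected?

First-place vote totals:
  Avon: 7
  Linden: 13
  Elmhurst: 11
  Brookfield: 0
Linden has the most first-place votes.

Linden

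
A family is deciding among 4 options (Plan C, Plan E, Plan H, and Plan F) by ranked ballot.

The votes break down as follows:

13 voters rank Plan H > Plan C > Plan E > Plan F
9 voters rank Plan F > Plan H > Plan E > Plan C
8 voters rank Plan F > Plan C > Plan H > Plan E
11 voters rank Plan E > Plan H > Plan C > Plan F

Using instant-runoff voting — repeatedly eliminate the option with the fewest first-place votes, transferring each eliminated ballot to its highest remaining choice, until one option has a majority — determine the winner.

Round 1: Plan F 17, Plan H 13, Plan E 11, Plan C 0. Plan C has the fewest and is eliminated.
Round 2: Plan F 17, Plan H 13, Plan E 11. Plan E has the fewest and is eliminated.
Round 3: Plan H 24, Plan F 17. Plan H has a majority.

Plan H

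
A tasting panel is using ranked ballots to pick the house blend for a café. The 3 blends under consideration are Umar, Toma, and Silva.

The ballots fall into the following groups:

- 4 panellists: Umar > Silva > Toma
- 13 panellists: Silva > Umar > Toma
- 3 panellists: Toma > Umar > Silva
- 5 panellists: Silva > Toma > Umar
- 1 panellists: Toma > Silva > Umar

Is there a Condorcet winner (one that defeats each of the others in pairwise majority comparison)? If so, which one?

Head-to-head results (26 voters total):
Umar vs Toma: Umar wins 17–9.
Umar vs Silva: Silva wins 19–7.
Toma vs Silva: Silva wins 22–4.
Silva beats each rival — Umar (19–7), Toma (22–4) — so Silva is the Condorcet winner.

Silva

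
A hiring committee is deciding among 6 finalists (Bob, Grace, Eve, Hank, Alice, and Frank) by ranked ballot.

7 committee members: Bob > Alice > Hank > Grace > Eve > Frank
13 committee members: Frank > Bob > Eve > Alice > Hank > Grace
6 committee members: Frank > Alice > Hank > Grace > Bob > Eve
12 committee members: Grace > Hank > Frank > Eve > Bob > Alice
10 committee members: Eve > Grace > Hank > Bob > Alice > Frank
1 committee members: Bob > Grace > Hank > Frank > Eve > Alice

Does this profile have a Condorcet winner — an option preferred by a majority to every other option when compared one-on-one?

No

Head-to-head results (49 voters total):
Bob vs Grace: Grace wins 28–21.
Bob vs Eve: Bob wins 27–22.
Bob vs Hank: Hank wins 28–21.
Bob vs Alice: Bob wins 43–6.
Bob vs Frank: Frank wins 31–18.
Grace vs Eve: Grace wins 26–23.
Grace vs Hank: Hank wins 26–23.
Grace vs Alice: Alice wins 26–23.
Grace vs Frank: Grace wins 30–19.
Eve vs Hank: Hank wins 26–23.
Eve vs Alice: Eve wins 36–13.
Eve vs Frank: Frank wins 32–17.
Hank vs Alice: Alice wins 26–23.
Hank vs Frank: Hank wins 30–19.
Alice vs Frank: Frank wins 32–17.
No candidate beats all others: Bob beats Alice beats Grace beats Bob, a majority cycle.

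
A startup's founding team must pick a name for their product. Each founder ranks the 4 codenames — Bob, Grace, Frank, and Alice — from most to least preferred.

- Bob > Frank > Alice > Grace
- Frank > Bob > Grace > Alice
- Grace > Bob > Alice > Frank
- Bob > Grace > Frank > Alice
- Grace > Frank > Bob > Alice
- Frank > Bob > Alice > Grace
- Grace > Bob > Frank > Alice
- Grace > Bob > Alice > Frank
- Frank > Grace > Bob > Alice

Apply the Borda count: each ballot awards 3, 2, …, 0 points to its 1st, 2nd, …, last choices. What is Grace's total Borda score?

17

Borda scores:
  Bob: 3 + 2 + 2 + 3 + 1 + 2 + 2 + 2 + 1 = 18
  Grace: 0 + 1 + 3 + 2 + 3 + 0 + 3 + 3 + 2 = 17
  Frank: 2 + 3 + 0 + 1 + 2 + 3 + 1 + 0 + 3 = 15
  Alice: 1 + 0 + 1 + 0 + 0 + 1 + 0 + 1 + 0 = 4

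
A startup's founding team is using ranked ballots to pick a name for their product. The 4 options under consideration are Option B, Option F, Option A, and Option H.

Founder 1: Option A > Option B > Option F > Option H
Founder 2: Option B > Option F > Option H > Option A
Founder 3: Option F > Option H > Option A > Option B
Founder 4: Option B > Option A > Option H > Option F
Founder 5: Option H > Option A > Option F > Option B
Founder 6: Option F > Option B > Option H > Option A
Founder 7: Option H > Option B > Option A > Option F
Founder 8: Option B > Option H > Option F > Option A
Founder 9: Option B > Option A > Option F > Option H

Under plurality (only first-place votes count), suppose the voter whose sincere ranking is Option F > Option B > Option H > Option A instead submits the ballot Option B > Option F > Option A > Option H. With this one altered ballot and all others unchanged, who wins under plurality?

Option B

First-place totals with the altered ballot: Option B 5, Option F 1, Option A 1, Option H 2.
The winner is unchanged: still Option B.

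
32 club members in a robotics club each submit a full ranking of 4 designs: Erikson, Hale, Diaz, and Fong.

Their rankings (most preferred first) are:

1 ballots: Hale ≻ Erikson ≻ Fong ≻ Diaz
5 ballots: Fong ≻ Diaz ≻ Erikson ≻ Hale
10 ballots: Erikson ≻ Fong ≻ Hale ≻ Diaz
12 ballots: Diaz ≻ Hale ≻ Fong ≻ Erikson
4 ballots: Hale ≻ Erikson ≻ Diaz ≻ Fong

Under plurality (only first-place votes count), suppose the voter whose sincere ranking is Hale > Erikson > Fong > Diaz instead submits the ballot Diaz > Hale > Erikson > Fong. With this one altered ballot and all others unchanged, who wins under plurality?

First-place totals with the altered ballot: Erikson 10, Hale 4, Diaz 13, Fong 5.
The winner is unchanged: still Diaz.

Diaz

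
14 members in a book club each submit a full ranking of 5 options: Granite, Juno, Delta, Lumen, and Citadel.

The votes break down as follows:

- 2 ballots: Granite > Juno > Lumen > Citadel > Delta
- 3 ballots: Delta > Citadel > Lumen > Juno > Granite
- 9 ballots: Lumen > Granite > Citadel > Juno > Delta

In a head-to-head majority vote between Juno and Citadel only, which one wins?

Ballots ranking Juno above Citadel: 2.
Ballots ranking Citadel above Juno: 3+9 = 12.
Citadel wins the head-to-head, 12–2.

Citadel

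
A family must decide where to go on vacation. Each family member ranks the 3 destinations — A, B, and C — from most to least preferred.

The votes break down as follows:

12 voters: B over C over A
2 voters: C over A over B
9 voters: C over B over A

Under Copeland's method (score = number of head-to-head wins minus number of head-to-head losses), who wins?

Pairwise results:
  A vs B: B wins 21–2.
  A vs C: C wins 23–0.
  B vs C: B wins 12–11.
Copeland scores (wins − losses):
  A: 0 − 2 = -2
  B: 2 − 0 = 2
  C: 1 − 1 = 0
B has the best Copeland score.

B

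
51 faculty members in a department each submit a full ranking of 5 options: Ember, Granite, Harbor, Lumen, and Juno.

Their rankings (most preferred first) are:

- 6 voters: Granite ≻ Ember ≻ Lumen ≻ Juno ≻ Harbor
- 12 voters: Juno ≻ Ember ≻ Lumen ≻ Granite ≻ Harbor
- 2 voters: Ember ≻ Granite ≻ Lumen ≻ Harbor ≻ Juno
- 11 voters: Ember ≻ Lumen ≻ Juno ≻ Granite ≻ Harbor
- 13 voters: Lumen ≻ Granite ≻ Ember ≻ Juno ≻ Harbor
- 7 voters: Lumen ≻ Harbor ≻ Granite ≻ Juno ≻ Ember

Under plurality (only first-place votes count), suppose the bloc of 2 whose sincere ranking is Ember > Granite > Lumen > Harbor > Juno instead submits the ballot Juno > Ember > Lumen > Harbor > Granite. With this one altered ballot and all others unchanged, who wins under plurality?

First-place totals with the altered ballot: Ember 11, Granite 6, Harbor 0, Lumen 20, Juno 14.
The winner is unchanged: still Lumen.

Lumen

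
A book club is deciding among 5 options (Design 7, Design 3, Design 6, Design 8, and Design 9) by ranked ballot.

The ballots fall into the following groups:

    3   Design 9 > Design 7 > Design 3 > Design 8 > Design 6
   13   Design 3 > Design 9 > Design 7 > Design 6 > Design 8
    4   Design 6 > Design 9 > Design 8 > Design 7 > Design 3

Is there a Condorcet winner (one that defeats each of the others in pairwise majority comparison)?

Head-to-head results (20 voters total):
Design 7 vs Design 3: Design 3 wins 13–7.
Design 7 vs Design 6: Design 7 wins 16–4.
Design 7 vs Design 8: Design 7 wins 16–4.
Design 7 vs Design 9: Design 9 wins 20–0.
Design 3 vs Design 6: Design 3 wins 16–4.
Design 3 vs Design 8: Design 3 wins 16–4.
Design 3 vs Design 9: Design 3 wins 13–7.
Design 6 vs Design 8: Design 6 wins 17–3.
Design 6 vs Design 9: Design 9 wins 16–4.
Design 8 vs Design 9: Design 9 wins 20–0.
Design 3 beats each rival — Design 7 (13–7), Design 6 (16–4), Design 8 (16–4), Design 9 (13–7) — so Design 3 is the Condorcet winner.

Yes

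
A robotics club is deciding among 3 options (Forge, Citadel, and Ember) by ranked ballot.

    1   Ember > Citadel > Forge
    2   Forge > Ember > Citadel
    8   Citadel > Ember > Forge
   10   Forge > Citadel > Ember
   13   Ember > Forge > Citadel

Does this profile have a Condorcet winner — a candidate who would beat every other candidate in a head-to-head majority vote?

Head-to-head results (34 voters total):
Forge vs Citadel: Forge wins 25–9.
Forge vs Ember: Ember wins 22–12.
Citadel vs Ember: Citadel wins 18–16.
No candidate beats all others: Forge beats Citadel beats Ember beats Forge, a majority cycle.

No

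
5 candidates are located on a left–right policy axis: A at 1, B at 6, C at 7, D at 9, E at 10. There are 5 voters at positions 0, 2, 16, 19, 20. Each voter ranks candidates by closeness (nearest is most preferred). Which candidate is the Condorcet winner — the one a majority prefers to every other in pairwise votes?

With single-peaked preferences on a line, the Condorcet winner is the candidate closest to the median voter.
The median voter (position 16) is closest to E at 10.
Check: E vs D — voters closer to E: 3 of 5.

E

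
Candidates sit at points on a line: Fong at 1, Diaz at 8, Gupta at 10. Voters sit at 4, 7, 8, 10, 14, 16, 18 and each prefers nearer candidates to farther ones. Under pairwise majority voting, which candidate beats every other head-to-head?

With single-peaked preferences on a line, the Condorcet winner is the candidate closest to the median voter.
The median voter (position 10) is closest to Gupta at 10.
Check: Gupta vs Diaz — voters closer to Gupta: 4 of 7.

Gupta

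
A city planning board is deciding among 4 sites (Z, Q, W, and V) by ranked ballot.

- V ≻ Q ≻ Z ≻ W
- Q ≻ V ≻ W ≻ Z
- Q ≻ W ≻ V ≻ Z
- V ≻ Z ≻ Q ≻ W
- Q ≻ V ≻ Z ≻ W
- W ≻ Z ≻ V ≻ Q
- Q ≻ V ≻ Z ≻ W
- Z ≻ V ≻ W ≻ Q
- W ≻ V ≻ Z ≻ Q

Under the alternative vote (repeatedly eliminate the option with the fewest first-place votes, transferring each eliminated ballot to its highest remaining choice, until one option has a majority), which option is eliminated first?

Round 1: Q 4, W 2, V 2, Z 1. Z has the fewest and is eliminated.
Round 2: Q 4, V 3, W 2. W has the fewest and is eliminated.
Round 3: V 5, Q 4. V has a majority.

Z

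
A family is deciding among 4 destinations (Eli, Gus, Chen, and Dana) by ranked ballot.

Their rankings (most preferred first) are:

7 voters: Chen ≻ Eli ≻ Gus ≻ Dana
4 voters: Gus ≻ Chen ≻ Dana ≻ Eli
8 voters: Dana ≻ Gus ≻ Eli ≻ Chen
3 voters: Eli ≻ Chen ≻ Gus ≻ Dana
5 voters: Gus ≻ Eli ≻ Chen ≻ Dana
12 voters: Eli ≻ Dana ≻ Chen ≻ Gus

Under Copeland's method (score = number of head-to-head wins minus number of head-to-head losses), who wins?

Pairwise results:
  Eli vs Gus: Eli wins 22–17.
  Eli vs Chen: Eli wins 28–11.
  Eli vs Dana: Eli wins 27–12.
  Gus vs Chen: Chen wins 22–17.
  Gus vs Dana: Dana wins 20–19.
  Chen vs Dana: Dana wins 20–19.
Copeland scores (wins − losses):
  Eli: 3 − 0 = 3
  Gus: 0 − 3 = -3
  Chen: 1 − 2 = -1
  Dana: 2 − 1 = 1
Eli has the best Copeland score.

Eli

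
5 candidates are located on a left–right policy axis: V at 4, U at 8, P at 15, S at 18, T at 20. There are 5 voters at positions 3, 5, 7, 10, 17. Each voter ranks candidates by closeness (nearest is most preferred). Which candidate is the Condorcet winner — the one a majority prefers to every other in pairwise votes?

With single-peaked preferences on a line, the Condorcet winner is the candidate closest to the median voter.
The median voter (position 7) is closest to U at 8.
Check: U vs P — voters closer to U: 4 of 5.

U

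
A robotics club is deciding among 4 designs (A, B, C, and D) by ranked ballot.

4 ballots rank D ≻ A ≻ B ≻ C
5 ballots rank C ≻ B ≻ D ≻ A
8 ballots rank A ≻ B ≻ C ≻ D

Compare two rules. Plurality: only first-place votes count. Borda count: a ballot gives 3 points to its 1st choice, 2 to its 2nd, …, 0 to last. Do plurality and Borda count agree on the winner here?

Yes

Plurality first-place counts: A 8, B 0, C 5, D 4 → A.
Borda totals: A 32, B 30, C 23, D 17 → A.
The two rules agree on A.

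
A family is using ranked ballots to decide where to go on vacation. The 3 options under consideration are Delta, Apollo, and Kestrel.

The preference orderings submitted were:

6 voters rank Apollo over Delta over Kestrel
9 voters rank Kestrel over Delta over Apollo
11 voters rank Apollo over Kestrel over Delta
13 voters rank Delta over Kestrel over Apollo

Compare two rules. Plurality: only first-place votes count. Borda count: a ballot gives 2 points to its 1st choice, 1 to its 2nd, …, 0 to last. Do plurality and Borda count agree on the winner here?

No

Plurality first-place counts: Delta 13, Apollo 17, Kestrel 9 → Apollo.
Borda totals: Delta 41, Apollo 34, Kestrel 42 → Kestrel.
The two rules disagree: plurality picks Apollo, Borda picks Kestrel.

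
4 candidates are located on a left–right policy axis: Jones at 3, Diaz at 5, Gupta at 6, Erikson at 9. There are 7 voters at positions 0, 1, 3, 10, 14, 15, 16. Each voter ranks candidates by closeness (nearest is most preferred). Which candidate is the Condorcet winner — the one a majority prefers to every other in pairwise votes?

Erikson

With single-peaked preferences on a line, the Condorcet winner is the candidate closest to the median voter.
The median voter (position 10) is closest to Erikson at 9.
Check: Erikson vs Diaz — voters closer to Erikson: 4 of 7.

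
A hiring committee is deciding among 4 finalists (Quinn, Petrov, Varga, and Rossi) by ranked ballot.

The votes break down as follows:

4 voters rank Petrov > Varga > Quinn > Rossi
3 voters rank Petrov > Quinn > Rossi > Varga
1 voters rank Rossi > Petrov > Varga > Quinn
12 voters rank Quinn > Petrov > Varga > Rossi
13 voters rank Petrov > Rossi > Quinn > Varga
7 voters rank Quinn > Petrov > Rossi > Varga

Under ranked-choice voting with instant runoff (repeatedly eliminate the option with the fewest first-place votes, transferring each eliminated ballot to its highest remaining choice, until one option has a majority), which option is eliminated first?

Round 1: Petrov 20, Quinn 19, Rossi 1, Varga 0. Varga has the fewest and is eliminated.
Round 2: Petrov 20, Quinn 19, Rossi 1. Rossi has the fewest and is eliminated.
Round 3: Petrov 21, Quinn 19. Petrov has a majority.

Varga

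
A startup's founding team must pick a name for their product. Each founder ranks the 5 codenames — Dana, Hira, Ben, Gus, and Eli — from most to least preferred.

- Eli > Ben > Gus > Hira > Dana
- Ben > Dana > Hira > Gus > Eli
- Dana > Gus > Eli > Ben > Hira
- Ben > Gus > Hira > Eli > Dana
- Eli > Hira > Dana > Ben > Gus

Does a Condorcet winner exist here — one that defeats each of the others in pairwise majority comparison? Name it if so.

There is no Condorcet winner

Head-to-head results (5 voters total):
Dana vs Hira: Hira wins 3–2.
Dana vs Ben: Ben wins 3–2.
Dana vs Gus: Dana wins 3–2.
Dana vs Eli: Eli wins 3–2.
Hira vs Ben: Ben wins 4–1.
Hira vs Gus: Gus wins 3–2.
Hira vs Eli: Eli wins 3–2.
Ben vs Gus: Ben wins 4–1.
Ben vs Eli: Eli wins 3–2.
Gus vs Eli: Gus wins 3–2.
No candidate beats all others: Dana beats Gus beats Hira beats Dana, a majority cycle.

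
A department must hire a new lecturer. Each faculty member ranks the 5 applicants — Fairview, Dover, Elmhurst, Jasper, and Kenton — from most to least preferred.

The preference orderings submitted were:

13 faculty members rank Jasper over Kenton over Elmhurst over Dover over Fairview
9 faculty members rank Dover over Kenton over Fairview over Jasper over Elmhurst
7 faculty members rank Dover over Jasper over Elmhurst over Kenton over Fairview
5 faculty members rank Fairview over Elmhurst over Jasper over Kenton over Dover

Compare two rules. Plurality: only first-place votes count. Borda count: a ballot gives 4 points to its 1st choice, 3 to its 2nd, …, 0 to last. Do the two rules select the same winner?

Plurality first-place counts: Fairview 5, Dover 16, Elmhurst 0, Jasper 13, Kenton 0 → Dover.
Borda totals: Fairview 38, Dover 77, Elmhurst 55, Jasper 92, Kenton 78 → Jasper.
The two rules disagree: plurality picks Dover, Borda picks Jasper.

No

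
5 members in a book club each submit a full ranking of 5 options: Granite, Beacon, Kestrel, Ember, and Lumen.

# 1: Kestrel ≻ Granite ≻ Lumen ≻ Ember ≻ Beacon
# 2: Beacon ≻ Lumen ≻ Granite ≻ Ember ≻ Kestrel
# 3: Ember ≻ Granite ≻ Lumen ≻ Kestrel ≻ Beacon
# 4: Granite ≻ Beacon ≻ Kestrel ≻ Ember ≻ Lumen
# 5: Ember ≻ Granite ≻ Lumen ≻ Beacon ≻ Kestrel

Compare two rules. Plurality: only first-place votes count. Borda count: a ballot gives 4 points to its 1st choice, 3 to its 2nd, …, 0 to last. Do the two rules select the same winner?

No

Plurality first-place counts: Granite 1, Beacon 1, Kestrel 1, Ember 2, Lumen 0 → Ember.
Borda totals: Granite 15, Beacon 8, Kestrel 7, Ember 11, Lumen 9 → Granite.
The two rules disagree: plurality picks Ember, Borda picks Granite.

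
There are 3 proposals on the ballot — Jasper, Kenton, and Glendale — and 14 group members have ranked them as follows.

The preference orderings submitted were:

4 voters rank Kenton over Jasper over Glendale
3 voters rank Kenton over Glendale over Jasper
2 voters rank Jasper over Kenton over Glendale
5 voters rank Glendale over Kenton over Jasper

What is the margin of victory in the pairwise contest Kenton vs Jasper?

Ballots ranking Kenton above Jasper: 4+3+5 = 12.
Ballots ranking Jasper above Kenton: 2.
Kenton wins 12–2, a margin of 10.

10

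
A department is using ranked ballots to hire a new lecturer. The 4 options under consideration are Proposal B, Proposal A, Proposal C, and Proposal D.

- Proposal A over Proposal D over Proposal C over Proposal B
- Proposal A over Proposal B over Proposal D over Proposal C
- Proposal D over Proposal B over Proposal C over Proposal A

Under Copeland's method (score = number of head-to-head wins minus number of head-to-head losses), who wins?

Proposal A

Pairwise results:
  Proposal B vs Proposal A: Proposal A wins 2–1.
  Proposal B vs Proposal C: Proposal B wins 2–1.
  Proposal B vs Proposal D: Proposal D wins 2–1.
  Proposal A vs Proposal C: Proposal A wins 2–1.
  Proposal A vs Proposal D: Proposal A wins 2–1.
  Proposal C vs Proposal D: Proposal D wins 3–0.
Copeland scores (wins − losses):
  Proposal B: 1 − 2 = -1
  Proposal A: 3 − 0 = 3
  Proposal C: 0 − 3 = -3
  Proposal D: 2 − 1 = 1
Proposal A has the best Copeland score.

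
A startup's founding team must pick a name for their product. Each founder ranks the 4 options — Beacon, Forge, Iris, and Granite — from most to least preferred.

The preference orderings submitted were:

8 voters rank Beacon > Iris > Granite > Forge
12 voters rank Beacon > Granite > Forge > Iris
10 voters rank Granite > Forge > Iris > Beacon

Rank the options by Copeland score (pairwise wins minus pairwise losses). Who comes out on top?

Beacon

Pairwise results:
  Beacon vs Forge: Beacon wins 20–10.
  Beacon vs Iris: Beacon wins 20–10.
  Beacon vs Granite: Beacon wins 20–10.
  Forge vs Iris: Forge wins 22–8.
  Forge vs Granite: Granite wins 30–0.
  Iris vs Granite: Granite wins 22–8.
Copeland scores (wins − losses):
  Beacon: 3 − 0 = 3
  Forge: 1 − 2 = -1
  Iris: 0 − 3 = -3
  Granite: 2 − 1 = 1
Beacon has the best Copeland score.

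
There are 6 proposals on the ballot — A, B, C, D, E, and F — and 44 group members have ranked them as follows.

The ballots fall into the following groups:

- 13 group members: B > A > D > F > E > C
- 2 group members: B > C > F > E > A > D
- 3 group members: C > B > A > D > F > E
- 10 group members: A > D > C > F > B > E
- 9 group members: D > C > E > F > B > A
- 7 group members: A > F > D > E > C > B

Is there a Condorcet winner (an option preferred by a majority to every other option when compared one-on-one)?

Head-to-head results (44 voters total):
A vs B: B wins 27–17.
A vs C: A wins 30–14.
A vs D: A wins 35–9.
A vs E: A wins 33–11.
A vs F: A wins 33–11.
B vs C: C wins 29–15.
B vs D: D wins 26–18.
B vs E: B wins 28–16.
B vs F: F wins 26–18.
C vs D: D wins 39–5.
C vs E: C wins 24–20.
C vs F: C wins 24–20.
D vs E: D wins 42–2.
D vs F: D wins 35–9.
E vs F: F wins 35–9.
No candidate beats all others: A beats C beats B beats A, a majority cycle.

No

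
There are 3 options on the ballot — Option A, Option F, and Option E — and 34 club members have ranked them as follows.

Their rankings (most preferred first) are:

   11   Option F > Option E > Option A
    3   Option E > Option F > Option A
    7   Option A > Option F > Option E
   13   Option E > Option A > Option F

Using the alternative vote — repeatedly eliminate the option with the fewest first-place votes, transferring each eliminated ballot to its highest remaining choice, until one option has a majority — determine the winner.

Round 1: Option E 16, Option F 11, Option A 7. Option A has the fewest and is eliminated.
Round 2: Option F 18, Option E 16. Option F has a majority.

Option F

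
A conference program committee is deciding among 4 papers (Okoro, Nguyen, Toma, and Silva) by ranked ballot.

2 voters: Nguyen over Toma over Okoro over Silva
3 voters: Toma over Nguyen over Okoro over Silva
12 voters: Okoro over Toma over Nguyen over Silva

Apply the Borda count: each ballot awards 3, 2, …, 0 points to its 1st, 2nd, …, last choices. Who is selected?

Borda scores:
  Okoro: 2·1 + 3·1 + 12·3 = 41
  Nguyen: 2·3 + 3·2 + 12·1 = 24
  Toma: 2·2 + 3·3 + 12·2 = 37
  Silva: 2·0 + 3·0 + 12·0 = 0
Okoro has the highest total.

Okoro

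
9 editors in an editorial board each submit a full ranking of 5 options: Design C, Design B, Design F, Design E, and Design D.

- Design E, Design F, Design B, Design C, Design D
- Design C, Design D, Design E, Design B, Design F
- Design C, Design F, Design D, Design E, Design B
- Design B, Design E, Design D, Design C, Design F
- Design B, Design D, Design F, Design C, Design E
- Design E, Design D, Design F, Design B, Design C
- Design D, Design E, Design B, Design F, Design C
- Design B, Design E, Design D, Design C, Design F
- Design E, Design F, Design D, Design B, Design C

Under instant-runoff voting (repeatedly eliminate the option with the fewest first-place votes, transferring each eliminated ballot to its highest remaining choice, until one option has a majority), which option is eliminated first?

Design F

Round 1: Design B 3, Design E 3, Design C 2, Design D 1, Design F 0. Design F has the fewest and is eliminated.
Round 2: Design B 3, Design E 3, Design C 2, Design D 1. Design D has the fewest and is eliminated.
Round 3: Design E 4, Design B 3, Design C 2. Design C has the fewest and is eliminated.
Round 4: Design E 6, Design B 3. Design E has a majority.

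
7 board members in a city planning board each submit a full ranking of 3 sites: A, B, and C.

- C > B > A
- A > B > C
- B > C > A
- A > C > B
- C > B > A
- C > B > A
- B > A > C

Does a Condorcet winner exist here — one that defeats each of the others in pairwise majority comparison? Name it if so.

Head-to-head results (7 voters total):
A vs B: B wins 5–2.
A vs C: C wins 4–3.
B vs C: C wins 4–3.
C beats each rival — A (4–3), B (4–3) — so C is the Condorcet winner.

C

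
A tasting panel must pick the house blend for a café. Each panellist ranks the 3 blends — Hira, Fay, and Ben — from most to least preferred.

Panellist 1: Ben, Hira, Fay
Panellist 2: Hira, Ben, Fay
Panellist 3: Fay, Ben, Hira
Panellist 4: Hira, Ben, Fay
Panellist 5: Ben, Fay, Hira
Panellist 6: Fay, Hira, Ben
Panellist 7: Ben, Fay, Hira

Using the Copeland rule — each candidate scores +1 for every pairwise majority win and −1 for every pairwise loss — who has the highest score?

Ben

Pairwise results:
  Hira vs Fay: Fay wins 4–3.
  Hira vs Ben: Ben wins 4–3.
  Fay vs Ben: Ben wins 5–2.
Copeland scores (wins − losses):
  Hira: 0 − 2 = -2
  Fay: 1 − 1 = 0
  Ben: 2 − 0 = 2
Ben has the best Copeland score.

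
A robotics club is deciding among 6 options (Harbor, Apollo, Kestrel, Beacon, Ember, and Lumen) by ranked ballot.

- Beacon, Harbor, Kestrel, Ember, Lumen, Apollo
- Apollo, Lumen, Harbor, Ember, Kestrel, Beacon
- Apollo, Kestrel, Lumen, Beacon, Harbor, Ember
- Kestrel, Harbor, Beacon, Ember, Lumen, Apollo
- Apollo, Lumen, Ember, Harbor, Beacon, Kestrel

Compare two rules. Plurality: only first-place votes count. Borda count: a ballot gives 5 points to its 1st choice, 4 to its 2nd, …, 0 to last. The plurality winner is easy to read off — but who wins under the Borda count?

Plurality first-place counts: Harbor 0, Apollo 3, Kestrel 1, Beacon 1, Ember 0, Lumen 0 → Apollo.
Borda totals: Harbor 14, Apollo 15, Kestrel 13, Beacon 11, Ember 9, Lumen 13 → Apollo.

Apollo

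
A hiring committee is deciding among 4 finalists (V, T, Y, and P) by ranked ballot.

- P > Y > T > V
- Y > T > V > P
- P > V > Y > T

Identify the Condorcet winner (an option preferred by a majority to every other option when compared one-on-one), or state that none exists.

P

Head-to-head results (3 voters total):
V vs T: T wins 2–1.
V vs Y: Y wins 2–1.
V vs P: P wins 2–1.
T vs Y: Y wins 3–0.
T vs P: P wins 2–1.
Y vs P: P wins 2–1.
P beats each rival — V (2–1), T (2–1), Y (2–1) — so P is the Condorcet winner.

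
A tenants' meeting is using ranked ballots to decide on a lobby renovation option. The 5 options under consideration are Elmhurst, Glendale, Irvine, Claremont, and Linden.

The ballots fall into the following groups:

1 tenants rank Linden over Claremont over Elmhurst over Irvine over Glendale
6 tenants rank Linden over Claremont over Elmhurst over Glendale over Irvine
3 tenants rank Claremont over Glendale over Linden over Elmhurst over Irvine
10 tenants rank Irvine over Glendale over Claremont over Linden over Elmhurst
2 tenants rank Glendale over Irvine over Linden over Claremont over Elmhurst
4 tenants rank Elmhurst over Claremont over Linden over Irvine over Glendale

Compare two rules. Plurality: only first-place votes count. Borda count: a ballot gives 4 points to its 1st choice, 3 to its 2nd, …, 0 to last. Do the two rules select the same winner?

No

Plurality first-place counts: Elmhurst 4, Glendale 2, Irvine 10, Claremont 3, Linden 7 → Irvine.
Borda totals: Elmhurst 33, Glendale 53, Irvine 51, Claremont 67, Linden 56 → Claremont.
The two rules disagree: plurality picks Irvine, Borda picks Claremont.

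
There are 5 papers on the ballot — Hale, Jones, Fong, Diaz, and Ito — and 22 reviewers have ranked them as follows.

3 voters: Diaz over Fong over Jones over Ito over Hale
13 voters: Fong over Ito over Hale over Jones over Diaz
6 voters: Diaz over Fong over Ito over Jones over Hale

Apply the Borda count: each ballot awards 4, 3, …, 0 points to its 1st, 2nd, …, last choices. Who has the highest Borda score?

Borda scores:
  Hale: 3·0 + 13·2 + 6·0 = 26
  Jones: 3·2 + 13·1 + 6·1 = 25
  Fong: 3·3 + 13·4 + 6·3 = 79
  Diaz: 3·4 + 13·0 + 6·4 = 36
  Ito: 3·1 + 13·3 + 6·2 = 54
Fong has the highest total.

Fong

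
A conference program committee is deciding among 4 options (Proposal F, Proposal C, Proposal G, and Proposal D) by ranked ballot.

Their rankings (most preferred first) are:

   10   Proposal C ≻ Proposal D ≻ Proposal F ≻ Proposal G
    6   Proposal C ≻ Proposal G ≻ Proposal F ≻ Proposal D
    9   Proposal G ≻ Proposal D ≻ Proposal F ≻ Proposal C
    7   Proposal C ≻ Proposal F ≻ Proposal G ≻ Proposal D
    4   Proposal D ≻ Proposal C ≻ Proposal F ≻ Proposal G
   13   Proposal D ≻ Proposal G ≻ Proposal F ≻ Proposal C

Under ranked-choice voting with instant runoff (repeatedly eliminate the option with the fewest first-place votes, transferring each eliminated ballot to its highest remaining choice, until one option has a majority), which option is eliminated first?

Proposal F

Round 1: Proposal C 23, Proposal D 17, Proposal G 9, Proposal F 0. Proposal F has the fewest and is eliminated.
Round 2: Proposal C 23, Proposal D 17, Proposal G 9. Proposal G has the fewest and is eliminated.
Round 3: Proposal D 26, Proposal C 23. Proposal D has a majority.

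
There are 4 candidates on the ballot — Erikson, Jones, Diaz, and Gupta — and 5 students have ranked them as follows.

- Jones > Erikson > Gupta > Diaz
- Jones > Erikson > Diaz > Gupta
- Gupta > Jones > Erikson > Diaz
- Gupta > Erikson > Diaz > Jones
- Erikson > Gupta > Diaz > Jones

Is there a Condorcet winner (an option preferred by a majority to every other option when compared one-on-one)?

Head-to-head results (5 voters total):
Erikson vs Jones: Jones wins 3–2.
Erikson vs Diaz: Erikson wins 5–0.
Erikson vs Gupta: Erikson wins 3–2.
Jones vs Diaz: Jones wins 3–2.
Jones vs Gupta: Gupta wins 3–2.
Diaz vs Gupta: Gupta wins 4–1.
No candidate beats all others: Erikson beats Gupta beats Jones beats Erikson, a majority cycle.

No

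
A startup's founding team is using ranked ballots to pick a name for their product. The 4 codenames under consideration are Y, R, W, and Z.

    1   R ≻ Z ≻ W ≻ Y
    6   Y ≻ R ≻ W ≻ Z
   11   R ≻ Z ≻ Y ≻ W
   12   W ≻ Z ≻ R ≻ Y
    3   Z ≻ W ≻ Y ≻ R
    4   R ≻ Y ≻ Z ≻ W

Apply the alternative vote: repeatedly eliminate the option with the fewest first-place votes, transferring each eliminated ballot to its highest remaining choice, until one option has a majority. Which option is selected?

Round 1: R 16, W 12, Y 6, Z 3. Z has the fewest and is eliminated.
Round 2: R 16, W 15, Y 6. Y has the fewest and is eliminated.
Round 3: R 22, W 15. R has a majority.

R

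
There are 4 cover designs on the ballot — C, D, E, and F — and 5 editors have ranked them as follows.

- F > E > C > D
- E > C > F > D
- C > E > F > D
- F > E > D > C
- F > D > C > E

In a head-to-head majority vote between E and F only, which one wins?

Ballots ranking E above F: 2.
Ballots ranking F above E: 3.
F wins the head-to-head, 3–2.

F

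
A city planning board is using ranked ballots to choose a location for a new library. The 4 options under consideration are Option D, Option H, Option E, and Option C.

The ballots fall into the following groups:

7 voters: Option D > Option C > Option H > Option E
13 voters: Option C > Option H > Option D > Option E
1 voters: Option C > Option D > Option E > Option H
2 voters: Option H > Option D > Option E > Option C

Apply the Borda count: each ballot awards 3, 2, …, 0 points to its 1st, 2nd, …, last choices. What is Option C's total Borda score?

Borda scores:
  Option D: 7·3 + 13·1 + 2 + 2·2 = 40
  Option H: 7·1 + 13·2 + 0 + 2·3 = 39
  Option E: 7·0 + 13·0 + 1 + 2·1 = 3
  Option C: 7·2 + 13·3 + 3 + 2·0 = 56

56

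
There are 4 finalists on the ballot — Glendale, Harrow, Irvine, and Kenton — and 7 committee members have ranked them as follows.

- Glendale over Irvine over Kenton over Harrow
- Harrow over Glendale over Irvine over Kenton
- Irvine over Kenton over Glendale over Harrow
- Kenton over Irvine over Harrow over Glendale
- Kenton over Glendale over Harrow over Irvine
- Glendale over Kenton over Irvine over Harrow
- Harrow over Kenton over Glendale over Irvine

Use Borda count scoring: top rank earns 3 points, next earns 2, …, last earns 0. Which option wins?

Borda scores:
  Glendale: 3 + 2 + 1 + 0 + 2 + 3 + 1 = 12
  Harrow: 0 + 3 + 0 + 1 + 1 + 0 + 3 = 8
  Irvine: 2 + 1 + 3 + 2 + 0 + 1 + 0 = 9
  Kenton: 1 + 0 + 2 + 3 + 3 + 2 + 2 = 13
Kenton has the highest total.

Kenton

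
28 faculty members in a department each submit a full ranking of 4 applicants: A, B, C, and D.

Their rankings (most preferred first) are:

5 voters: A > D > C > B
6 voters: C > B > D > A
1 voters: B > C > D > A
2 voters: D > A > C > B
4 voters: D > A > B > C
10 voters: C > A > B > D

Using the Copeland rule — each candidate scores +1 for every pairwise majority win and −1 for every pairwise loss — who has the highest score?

C

Pairwise results:
  A vs B: A wins 21–7.
  A vs C: C wins 17–11.
  A vs D: A wins 15–13.
  B vs C: C wins 23–5.
  B vs D: B wins 17–11.
  C vs D: C wins 17–11.
Copeland scores (wins − losses):
  A: 2 − 1 = 1
  B: 1 − 2 = -1
  C: 3 − 0 = 3
  D: 0 − 3 = -3
C has the best Copeland score.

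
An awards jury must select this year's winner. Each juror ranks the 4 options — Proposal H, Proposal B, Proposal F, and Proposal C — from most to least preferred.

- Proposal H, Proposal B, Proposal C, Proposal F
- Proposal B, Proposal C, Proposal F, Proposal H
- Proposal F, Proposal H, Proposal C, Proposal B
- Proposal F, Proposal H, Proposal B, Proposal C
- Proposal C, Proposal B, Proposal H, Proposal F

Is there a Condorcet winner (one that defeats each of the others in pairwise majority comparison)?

Head-to-head results (5 voters total):
Proposal H vs Proposal B: Proposal H wins 3–2.
Proposal H vs Proposal F: Proposal F wins 3–2.
Proposal H vs Proposal C: Proposal H wins 3–2.
Proposal B vs Proposal F: Proposal B wins 3–2.
Proposal B vs Proposal C: Proposal B wins 3–2.
Proposal F vs Proposal C: Proposal C wins 3–2.
No candidate beats all others: Proposal H beats Proposal B beats Proposal F beats Proposal H, a majority cycle.

No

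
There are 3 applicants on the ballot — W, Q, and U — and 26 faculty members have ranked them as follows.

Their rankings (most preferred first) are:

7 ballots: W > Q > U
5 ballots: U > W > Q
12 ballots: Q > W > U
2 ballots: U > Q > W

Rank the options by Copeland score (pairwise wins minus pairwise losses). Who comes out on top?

Pairwise results:
  W vs Q: Q wins 14–12.
  W vs U: W wins 19–7.
  Q vs U: Q wins 19–7.
Copeland scores (wins − losses):
  W: 1 − 1 = 0
  Q: 2 − 0 = 2
  U: 0 − 2 = -2
Q has the best Copeland score.

Q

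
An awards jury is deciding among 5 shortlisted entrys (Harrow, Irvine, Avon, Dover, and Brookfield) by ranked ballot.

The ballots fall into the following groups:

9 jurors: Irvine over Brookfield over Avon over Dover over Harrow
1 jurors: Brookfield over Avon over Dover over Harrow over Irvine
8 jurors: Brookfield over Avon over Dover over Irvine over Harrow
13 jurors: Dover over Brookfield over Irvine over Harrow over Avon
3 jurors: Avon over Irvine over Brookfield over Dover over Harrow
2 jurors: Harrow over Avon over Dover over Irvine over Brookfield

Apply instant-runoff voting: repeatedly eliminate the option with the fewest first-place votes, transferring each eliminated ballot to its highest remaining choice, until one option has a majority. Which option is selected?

Round 1: Dover 13, Irvine 9, Brookfield 9, Avon 3, Harrow 2. Harrow has the fewest and is eliminated.
Round 2: Dover 13, Irvine 9, Brookfield 9, Avon 5. Avon has the fewest and is eliminated.
Round 3: Dover 15, Irvine 12, Brookfield 9. Brookfield has the fewest and is eliminated.
Round 4: Dover 24, Irvine 12. Dover has a majority.

Dover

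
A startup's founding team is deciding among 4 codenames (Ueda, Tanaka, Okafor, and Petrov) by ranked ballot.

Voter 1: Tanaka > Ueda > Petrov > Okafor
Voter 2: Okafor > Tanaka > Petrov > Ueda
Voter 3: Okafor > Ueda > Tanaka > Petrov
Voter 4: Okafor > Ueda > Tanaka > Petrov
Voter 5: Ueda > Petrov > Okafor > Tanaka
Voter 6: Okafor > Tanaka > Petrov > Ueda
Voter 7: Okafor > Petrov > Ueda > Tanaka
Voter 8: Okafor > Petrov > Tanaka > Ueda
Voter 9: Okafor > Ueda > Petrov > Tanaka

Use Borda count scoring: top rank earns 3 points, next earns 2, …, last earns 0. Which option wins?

Okafor

Borda scores:
  Ueda: 2 + 0 + 2 + 2 + 3 + 0 + 1 + 0 + 2 = 12
  Tanaka: 3 + 2 + 1 + 1 + 0 + 2 + 0 + 1 + 0 = 10
  Okafor: 0 + 3 + 3 + 3 + 1 + 3 + 3 + 3 + 3 = 22
  Petrov: 1 + 1 + 0 + 0 + 2 + 1 + 2 + 2 + 1 = 10
Okafor has the highest total.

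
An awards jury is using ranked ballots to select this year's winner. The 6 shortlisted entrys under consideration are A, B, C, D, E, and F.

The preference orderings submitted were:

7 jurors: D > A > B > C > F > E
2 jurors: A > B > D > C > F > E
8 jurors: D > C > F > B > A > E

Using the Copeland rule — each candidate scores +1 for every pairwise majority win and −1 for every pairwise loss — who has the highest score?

Pairwise results:
  A vs B: A wins 9–8.
  A vs C: A wins 9–8.
  A vs D: D wins 15–2.
  A vs E: A wins 17–0.
  A vs F: A wins 9–8.
  B vs C: B wins 9–8.
  B vs D: D wins 15–2.
  B vs E: B wins 17–0.
  B vs F: B wins 9–8.
  C vs D: D wins 17–0.
  C vs E: C wins 17–0.
  C vs F: C wins 17–0.
  D vs E: D wins 17–0.
  D vs F: D wins 17–0.
  E vs F: F wins 17–0.
Copeland scores (wins − losses):
  A: 4 − 1 = 3
  B: 3 − 2 = 1
  C: 2 − 3 = -1
  D: 5 − 0 = 5
  E: 0 − 5 = -5
  F: 1 − 4 = -3
D has the best Copeland score.

D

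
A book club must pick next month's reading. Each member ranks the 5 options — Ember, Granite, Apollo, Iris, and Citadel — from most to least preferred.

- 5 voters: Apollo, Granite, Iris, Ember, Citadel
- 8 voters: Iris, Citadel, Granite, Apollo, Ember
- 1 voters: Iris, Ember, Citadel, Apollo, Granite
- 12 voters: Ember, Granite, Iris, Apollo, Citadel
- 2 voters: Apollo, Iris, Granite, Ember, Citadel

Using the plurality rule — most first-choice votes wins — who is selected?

Ember

First-place vote totals:
  Ember: 12
  Granite: 0
  Apollo: 7
  Iris: 9
  Citadel: 0
Ember has the most first-place votes.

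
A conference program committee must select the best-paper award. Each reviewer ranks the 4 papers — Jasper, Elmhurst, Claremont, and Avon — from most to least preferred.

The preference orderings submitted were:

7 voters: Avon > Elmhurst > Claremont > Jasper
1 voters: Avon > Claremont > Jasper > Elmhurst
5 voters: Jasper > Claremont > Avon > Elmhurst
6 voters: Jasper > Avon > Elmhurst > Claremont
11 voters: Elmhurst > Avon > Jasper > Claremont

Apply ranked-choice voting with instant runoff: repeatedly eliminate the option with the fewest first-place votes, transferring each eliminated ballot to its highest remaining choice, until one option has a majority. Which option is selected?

Round 1: Jasper 11, Elmhurst 11, Avon 8, Claremont 0. Claremont has the fewest and is eliminated.
Round 2: Jasper 11, Elmhurst 11, Avon 8. Avon has the fewest and is eliminated.
Round 3: Elmhurst 18, Jasper 12. Elmhurst has a majority.

Elmhurst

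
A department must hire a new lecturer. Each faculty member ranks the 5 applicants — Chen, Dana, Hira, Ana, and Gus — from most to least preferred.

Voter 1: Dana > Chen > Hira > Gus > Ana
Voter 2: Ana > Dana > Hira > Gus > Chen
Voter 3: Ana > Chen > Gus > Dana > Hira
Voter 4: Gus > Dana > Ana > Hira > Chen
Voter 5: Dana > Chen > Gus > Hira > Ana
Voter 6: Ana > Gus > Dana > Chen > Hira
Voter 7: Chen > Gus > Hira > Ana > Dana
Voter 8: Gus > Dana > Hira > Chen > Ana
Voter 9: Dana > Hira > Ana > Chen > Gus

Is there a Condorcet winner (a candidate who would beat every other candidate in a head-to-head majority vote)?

Head-to-head results (9 voters total):
Chen vs Dana: Dana wins 7–2.
Chen vs Hira: Chen wins 5–4.
Chen vs Ana: Ana wins 5–4.
Chen vs Gus: Chen wins 5–4.
Dana vs Hira: Dana wins 8–1.
Dana vs Ana: Dana wins 5–4.
Dana vs Gus: Gus wins 5–4.
Hira vs Ana: Hira wins 5–4.
Hira vs Gus: Gus wins 6–3.
Ana vs Gus: Gus wins 5–4.
No candidate beats all others: Chen beats Gus beats Dana beats Chen, a majority cycle.

No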